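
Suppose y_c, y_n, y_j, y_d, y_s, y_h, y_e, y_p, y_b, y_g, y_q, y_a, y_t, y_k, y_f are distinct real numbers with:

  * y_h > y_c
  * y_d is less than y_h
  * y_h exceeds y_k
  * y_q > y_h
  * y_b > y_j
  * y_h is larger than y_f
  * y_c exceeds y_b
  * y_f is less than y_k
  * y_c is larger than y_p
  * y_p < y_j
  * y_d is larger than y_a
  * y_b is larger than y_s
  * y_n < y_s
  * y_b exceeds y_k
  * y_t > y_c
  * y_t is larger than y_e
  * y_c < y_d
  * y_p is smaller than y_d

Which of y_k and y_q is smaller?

y_k

Link the given pairs in sequence: y_k < y_b; y_b < y_c; y_c < y_d; y_d < y_h; y_h < y_q.
Chaining these gives y_k < y_b < y_c < y_d < y_h < y_q.
So y_k < y_q; y_k is the smaller of the two.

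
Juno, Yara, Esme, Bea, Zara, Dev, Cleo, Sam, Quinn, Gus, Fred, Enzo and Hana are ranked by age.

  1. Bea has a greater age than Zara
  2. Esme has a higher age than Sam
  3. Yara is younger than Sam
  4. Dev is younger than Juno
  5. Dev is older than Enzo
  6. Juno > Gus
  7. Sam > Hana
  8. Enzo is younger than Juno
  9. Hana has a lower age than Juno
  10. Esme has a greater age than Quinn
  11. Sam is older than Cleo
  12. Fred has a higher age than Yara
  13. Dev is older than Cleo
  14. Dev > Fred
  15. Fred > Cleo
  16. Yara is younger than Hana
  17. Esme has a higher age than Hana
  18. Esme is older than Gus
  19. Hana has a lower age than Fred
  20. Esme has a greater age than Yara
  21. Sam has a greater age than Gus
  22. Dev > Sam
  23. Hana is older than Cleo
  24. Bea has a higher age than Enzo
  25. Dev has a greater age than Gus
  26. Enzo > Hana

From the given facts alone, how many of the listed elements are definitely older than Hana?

Directly above Hana: Fred, Enzo, Sam, Juno, Esme.
One step further: Bea, Dev (7 so far).
No other element is forced above Hana by the given relations, so the count is 7.

7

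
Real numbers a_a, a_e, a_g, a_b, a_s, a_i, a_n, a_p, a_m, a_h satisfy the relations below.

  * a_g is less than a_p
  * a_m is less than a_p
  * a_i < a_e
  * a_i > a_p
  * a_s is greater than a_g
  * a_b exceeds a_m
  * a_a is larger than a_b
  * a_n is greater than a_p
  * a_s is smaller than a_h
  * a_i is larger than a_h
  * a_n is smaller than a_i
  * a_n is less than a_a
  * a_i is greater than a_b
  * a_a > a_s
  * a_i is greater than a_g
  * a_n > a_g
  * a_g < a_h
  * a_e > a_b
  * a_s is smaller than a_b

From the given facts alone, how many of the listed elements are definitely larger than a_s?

The elements the relations force above a_s are a_b, a_h, a_a, a_i, a_e — no chain reaches any other.
That is 5.

5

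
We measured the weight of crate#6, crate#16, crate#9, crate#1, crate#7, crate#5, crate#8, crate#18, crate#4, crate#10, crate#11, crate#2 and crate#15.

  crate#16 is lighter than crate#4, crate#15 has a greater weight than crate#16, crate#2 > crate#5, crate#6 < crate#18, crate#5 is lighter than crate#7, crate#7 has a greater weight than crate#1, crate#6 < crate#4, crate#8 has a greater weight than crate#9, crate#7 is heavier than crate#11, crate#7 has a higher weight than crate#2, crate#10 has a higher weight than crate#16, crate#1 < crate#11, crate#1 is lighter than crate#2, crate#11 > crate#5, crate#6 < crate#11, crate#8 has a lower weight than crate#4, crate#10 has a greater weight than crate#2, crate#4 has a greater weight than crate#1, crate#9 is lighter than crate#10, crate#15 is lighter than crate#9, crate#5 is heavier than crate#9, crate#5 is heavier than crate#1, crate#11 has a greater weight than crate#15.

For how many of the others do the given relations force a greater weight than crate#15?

8

The elements the relations force above crate#15 are crate#9, crate#8, crate#5, crate#4, crate#2, crate#10, crate#11, crate#7 — no chain reaches any other.
That is 8.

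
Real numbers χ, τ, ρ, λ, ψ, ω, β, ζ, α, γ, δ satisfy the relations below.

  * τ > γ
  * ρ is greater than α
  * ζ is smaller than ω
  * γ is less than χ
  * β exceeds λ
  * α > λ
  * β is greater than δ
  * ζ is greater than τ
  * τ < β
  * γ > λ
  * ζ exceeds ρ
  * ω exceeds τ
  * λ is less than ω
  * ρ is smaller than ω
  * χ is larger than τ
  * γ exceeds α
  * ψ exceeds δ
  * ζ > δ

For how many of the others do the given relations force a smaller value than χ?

4

From χ the given relations immediately reach γ, τ.
From those, λ, α — 4 in total.
Nothing else is reachable below χ; 4 in all.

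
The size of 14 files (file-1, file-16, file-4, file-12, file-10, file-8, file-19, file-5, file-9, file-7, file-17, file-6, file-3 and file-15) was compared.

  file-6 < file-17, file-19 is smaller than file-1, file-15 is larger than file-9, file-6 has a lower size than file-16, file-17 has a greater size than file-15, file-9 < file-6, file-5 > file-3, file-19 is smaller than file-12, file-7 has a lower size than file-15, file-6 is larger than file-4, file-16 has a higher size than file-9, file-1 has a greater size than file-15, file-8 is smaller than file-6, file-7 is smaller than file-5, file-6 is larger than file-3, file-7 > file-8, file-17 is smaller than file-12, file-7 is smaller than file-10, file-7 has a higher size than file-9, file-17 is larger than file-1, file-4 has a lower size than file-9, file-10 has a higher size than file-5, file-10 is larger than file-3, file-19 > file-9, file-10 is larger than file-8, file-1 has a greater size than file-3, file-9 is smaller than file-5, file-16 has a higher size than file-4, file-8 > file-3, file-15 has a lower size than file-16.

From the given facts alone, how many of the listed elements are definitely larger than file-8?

The elements the relations force above file-8 are file-6, file-7, file-15, file-1, file-5, file-16, file-10, file-17, file-12 — no chain reaches any other.
That is 9.

9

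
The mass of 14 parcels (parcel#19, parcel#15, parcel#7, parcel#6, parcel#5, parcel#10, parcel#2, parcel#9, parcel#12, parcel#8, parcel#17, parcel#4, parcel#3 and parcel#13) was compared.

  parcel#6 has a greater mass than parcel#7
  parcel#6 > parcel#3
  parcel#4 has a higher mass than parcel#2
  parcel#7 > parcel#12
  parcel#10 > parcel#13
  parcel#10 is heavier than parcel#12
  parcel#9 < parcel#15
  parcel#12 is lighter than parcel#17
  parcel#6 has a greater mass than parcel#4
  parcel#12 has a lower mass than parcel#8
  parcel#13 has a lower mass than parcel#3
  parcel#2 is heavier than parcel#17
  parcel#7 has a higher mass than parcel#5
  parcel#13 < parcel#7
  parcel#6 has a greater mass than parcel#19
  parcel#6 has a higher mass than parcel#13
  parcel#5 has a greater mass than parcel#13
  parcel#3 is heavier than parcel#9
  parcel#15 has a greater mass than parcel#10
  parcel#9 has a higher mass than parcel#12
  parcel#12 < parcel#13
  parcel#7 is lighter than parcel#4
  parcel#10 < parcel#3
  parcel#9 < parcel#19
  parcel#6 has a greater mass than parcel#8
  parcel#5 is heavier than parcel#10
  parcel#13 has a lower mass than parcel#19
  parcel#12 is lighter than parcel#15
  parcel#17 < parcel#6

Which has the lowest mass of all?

parcel#13 is not least since parcel#12 < parcel#13; parcel#9 is not least since parcel#12 < parcel#9; parcel#10 is not least since parcel#13 < parcel#10; parcel#3 is not least since parcel#10 < parcel#3; parcel#19 is not least since parcel#9 < parcel#19; parcel#17 is not least since parcel#12 < parcel#17; parcel#15 is not least since parcel#10 < parcel#15; parcel#2 is not least since parcel#17 < parcel#2; parcel#5 is not least since parcel#13 < parcel#5; parcel#7 is not least since parcel#5 < parcel#7; parcel#8 is not least since parcel#12 < parcel#8; parcel#4 is not least since parcel#2 < parcel#4; parcel#6 is not least since parcel#4 < parcel#6.
Only parcel#12 has nothing below it, so parcel#12 is the lowest mass.

parcel#12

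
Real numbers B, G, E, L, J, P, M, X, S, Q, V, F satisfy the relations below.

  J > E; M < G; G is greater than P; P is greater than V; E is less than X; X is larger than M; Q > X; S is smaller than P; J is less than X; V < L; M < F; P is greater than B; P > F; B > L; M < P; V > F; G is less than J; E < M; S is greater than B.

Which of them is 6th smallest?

B

Chaining the given pairs: E < M < F < V < L < B < S < P < G < J < X < Q.
Counting 6 from the smallest end gives B.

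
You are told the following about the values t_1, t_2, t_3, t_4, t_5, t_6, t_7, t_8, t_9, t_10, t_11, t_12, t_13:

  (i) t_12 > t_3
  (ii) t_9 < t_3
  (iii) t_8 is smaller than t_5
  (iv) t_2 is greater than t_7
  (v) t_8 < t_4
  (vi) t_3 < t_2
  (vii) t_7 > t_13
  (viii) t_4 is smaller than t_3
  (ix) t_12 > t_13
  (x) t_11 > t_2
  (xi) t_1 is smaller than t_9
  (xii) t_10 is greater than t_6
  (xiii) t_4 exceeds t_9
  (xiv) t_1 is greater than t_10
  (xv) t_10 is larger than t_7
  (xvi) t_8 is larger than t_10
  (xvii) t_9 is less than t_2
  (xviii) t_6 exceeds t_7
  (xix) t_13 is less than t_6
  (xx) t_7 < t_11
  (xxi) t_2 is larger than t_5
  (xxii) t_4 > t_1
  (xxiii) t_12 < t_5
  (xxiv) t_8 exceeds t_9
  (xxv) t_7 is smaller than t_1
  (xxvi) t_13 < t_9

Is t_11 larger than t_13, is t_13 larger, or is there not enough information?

t_11

The relevant relations are t_13 < t_7; t_7 < t_6; t_6 < t_10; t_10 < t_1; t_1 < t_9; t_9 < t_8; t_8 < t_4; t_4 < t_3; t_3 < t_12; t_12 < t_5; t_5 < t_2; t_2 < t_11.
Chaining these gives t_13 < t_7 < t_6 < t_10 < t_1 < t_9 < t_8 < t_4 < t_3 < t_12 < t_5 < t_2 < t_11.
So t_11 is larger.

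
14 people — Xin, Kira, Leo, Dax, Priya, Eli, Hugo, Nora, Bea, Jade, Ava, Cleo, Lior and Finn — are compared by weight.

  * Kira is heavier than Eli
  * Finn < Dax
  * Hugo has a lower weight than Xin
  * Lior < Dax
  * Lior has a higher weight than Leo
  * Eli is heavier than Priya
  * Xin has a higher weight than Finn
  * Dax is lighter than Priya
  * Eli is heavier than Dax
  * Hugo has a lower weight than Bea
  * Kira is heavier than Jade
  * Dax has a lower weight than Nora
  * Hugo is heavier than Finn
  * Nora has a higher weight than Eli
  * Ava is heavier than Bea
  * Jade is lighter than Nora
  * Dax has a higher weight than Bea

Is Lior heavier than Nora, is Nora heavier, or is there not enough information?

Nora

The relevant relations are Lior < Dax; Dax < Priya; Priya < Eli; Eli < Nora.
Chaining these gives Lior < Dax < Priya < Eli < Nora.
So Nora is heavier.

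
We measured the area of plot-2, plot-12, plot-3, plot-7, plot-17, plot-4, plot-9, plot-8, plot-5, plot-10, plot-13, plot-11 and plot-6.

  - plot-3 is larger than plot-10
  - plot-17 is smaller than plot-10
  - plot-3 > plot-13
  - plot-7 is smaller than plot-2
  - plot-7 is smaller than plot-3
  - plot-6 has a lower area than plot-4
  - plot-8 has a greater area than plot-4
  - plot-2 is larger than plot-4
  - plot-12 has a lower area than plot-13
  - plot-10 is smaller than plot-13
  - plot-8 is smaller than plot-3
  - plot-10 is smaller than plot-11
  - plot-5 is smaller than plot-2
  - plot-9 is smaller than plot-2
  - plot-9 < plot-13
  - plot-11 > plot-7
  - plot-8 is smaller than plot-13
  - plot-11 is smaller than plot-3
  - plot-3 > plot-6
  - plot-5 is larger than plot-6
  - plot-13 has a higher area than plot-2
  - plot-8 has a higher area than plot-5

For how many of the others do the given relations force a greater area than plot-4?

4

From plot-4 the given relations immediately reach plot-2, plot-8.
From those, plot-13, plot-3 — 4 in total.
Nothing else is reachable above plot-4; 4 in all.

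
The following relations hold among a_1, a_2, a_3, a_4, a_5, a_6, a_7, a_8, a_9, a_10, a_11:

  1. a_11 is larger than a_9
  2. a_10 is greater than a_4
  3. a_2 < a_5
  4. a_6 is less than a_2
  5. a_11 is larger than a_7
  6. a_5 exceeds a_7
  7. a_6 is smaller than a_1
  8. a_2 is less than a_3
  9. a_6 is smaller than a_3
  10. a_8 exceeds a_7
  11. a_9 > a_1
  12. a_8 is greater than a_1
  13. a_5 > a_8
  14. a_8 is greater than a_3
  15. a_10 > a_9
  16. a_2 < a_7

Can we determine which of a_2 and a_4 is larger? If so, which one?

Following every chain through a_2: above a_2 we get a_3, a_7, a_11, a_8, a_5; below a_2 we get a_6.
a_4 is not reached, and no chain runs the other way from a_4 to a_2.
So the given relations leave the order of a_2 and a_4 undetermined.

undetermined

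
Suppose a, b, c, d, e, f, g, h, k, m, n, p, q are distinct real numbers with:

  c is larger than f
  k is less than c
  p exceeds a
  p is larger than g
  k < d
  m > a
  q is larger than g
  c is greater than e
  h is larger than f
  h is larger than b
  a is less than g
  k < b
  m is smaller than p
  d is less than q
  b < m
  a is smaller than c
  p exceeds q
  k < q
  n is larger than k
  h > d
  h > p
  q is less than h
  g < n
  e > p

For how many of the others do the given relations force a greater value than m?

From m the given relations immediately reach p.
From those, e, h — 3 in total.
From those, c — 4 in total.
No other element is forced above m by the given relations, so the count is 4.

4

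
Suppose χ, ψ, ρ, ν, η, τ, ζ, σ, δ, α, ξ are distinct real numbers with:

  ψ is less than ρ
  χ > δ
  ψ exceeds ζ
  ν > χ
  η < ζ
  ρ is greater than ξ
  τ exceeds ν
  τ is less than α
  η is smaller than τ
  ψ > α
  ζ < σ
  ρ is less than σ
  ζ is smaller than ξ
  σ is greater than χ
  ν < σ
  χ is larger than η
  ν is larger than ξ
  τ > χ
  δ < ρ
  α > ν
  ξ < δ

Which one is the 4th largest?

Chaining the given pairs: η < ζ < ξ < δ < χ < ν < τ < α < ψ < ρ < σ.
Counting 4 from the largest end gives α.

α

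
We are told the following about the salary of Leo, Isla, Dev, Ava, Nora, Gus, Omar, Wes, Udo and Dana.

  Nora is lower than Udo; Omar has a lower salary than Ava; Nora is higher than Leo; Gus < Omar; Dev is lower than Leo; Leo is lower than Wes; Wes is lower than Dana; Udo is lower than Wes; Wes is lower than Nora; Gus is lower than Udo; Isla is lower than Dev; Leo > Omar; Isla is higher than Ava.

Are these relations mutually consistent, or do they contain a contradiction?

inconsistent

Chaining the given relations yields Nora < Udo < Wes, so Nora < Wes. But one relation states Wes < Nora. These cannot both hold.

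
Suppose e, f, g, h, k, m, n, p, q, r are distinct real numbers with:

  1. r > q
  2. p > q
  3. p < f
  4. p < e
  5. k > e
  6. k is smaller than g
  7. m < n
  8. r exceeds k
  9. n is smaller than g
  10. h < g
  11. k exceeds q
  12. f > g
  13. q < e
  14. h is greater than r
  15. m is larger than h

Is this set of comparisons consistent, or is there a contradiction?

The single ordering q < p < e < k < r < h < m < n < g < f satisfies every listed relation, so no contradiction arises.

consistent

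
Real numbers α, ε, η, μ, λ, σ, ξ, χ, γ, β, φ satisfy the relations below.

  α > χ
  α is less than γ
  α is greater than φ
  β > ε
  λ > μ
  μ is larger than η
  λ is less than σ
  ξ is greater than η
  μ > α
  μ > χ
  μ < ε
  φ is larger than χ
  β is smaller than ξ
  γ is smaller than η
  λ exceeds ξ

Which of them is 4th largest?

The consecutive relations fix a unique order: χ < φ < α < γ < η < μ < ε < β < ξ < λ < σ.
Counting 4 from the largest end gives β.

β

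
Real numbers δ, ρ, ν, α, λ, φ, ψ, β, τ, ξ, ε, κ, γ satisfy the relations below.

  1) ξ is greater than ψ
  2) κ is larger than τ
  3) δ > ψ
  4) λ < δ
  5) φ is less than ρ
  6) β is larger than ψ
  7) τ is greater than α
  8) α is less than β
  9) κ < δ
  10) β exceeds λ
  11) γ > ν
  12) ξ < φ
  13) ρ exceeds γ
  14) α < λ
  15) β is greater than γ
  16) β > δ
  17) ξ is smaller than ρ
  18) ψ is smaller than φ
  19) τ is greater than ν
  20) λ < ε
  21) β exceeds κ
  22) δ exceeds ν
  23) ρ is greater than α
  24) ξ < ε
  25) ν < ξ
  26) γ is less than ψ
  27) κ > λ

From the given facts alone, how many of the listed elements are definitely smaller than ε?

6

From ε the given relations immediately reach λ, ξ.
From those, ν, α, ψ — 5 in total.
From those, γ — 6 in total.
No other element is forced below ε by the given relations, so the count is 6.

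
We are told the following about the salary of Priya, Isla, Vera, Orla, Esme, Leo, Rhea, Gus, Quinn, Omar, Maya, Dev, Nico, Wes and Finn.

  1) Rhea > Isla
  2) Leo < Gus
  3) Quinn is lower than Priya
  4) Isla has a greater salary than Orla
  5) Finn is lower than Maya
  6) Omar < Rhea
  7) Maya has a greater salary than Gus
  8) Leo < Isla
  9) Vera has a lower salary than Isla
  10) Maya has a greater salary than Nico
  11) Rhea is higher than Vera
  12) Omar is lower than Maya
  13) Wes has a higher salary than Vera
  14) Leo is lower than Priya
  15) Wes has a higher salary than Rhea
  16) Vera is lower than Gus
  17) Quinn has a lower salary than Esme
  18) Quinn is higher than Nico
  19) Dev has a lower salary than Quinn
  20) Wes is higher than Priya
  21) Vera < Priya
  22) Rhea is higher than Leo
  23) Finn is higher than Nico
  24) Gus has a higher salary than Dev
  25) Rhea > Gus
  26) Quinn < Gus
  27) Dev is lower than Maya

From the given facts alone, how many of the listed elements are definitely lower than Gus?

5

Directly below Gus: Leo, Vera, Dev, Quinn.
One step further: Nico (5 so far).
No other element is forced below Gus by the given relations, so the count is 5.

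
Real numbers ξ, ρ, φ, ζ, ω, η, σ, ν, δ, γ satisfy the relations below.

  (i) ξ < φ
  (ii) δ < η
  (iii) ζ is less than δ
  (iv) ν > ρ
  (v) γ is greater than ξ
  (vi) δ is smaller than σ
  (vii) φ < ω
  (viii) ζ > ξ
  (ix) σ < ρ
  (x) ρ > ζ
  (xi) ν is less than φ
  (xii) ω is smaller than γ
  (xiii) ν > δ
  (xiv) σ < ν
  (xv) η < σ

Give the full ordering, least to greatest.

ξ < ζ < δ < η < σ < ρ < ν < φ < ω < γ

Each adjacent pair is fixed by a given relation: ξ < ζ; ζ < δ; δ < η; η < σ; σ < ρ; ρ < ν; ν < φ; φ < ω; ω < γ. Chaining them end to end gives the full order.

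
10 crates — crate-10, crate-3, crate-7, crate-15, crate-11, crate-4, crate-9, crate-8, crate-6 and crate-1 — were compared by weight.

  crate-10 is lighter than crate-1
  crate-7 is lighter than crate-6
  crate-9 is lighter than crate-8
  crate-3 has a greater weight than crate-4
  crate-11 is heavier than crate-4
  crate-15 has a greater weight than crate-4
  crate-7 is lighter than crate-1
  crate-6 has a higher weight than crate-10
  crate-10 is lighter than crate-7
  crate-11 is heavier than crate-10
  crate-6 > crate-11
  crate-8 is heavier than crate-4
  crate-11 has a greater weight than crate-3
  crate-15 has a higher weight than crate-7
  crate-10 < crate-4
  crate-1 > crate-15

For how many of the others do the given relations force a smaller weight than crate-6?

The elements the relations force below crate-6 are crate-10, crate-4, crate-7, crate-3, crate-11 — no chain reaches any other.
That is 5.

5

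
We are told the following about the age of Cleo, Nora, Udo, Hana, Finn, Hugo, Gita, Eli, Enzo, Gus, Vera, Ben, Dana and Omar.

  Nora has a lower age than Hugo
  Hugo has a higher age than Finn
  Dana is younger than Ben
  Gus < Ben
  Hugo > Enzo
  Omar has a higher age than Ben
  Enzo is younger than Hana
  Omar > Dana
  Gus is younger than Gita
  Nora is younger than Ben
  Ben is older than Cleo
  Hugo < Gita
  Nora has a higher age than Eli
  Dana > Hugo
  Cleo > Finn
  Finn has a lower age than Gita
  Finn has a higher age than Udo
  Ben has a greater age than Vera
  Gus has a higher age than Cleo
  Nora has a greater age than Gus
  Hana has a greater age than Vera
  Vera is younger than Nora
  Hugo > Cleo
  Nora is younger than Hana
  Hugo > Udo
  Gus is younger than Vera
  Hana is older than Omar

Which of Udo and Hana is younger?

Udo < Finn and Finn < Cleo give Udo < Cleo.
With Cleo < Gus: Udo < Finn < Cleo < Gus.
With Gus < Vera: Udo < Finn < Cleo < Gus < Vera.
Then Vera < Nora extends the chain to Nora.
Then Nora < Hugo extends the chain to Hugo.
Then Hugo < Dana extends the chain to Dana.
Then Dana < Ben extends the chain to Ben.
With Ben < Omar: Udo < Finn < Cleo < Gus < Vera < Nora < Hugo < Dana < Ben < Omar.
Then Omar < Hana extends the chain to Hana.
So Udo < Hana; Udo is the younger of the two.

Udo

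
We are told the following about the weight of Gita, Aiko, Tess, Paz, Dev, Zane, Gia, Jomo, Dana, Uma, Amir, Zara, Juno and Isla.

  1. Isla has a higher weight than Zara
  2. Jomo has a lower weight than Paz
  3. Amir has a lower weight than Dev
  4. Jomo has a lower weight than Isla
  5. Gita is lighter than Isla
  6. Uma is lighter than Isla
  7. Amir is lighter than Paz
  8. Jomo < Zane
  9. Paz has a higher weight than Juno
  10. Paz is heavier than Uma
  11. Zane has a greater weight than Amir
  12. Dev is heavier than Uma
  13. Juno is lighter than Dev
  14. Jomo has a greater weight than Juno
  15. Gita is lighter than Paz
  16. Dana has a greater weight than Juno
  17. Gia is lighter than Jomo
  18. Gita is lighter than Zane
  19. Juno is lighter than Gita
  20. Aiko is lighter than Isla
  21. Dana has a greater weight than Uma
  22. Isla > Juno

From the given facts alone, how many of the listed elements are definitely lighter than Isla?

The elements the relations force below Isla are Uma, Zara, Juno, Gita, Aiko, Gia, Jomo — no chain reaches any other.
That is 7.

7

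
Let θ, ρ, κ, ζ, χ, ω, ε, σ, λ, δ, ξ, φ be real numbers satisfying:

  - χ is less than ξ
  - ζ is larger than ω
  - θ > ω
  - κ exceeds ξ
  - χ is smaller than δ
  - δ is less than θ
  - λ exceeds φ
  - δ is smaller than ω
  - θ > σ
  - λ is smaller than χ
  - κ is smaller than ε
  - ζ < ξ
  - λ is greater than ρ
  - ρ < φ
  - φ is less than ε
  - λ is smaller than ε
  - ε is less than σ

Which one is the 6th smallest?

ω

Piecing the relations together gives one ordering: ρ < φ < λ < χ < δ < ω < ζ < ξ < κ < ε < σ < θ.
Counting 6 from the smallest end gives ω.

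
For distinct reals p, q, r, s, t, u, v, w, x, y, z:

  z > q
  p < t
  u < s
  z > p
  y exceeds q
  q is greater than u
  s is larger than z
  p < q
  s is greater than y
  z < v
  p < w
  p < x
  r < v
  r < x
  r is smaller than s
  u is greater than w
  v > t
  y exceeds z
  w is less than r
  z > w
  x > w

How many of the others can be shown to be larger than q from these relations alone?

From q the given relations immediately reach z, y.
From those, s, v — 4 in total.
No other element is forced above q by the given relations, so the count is 4.

4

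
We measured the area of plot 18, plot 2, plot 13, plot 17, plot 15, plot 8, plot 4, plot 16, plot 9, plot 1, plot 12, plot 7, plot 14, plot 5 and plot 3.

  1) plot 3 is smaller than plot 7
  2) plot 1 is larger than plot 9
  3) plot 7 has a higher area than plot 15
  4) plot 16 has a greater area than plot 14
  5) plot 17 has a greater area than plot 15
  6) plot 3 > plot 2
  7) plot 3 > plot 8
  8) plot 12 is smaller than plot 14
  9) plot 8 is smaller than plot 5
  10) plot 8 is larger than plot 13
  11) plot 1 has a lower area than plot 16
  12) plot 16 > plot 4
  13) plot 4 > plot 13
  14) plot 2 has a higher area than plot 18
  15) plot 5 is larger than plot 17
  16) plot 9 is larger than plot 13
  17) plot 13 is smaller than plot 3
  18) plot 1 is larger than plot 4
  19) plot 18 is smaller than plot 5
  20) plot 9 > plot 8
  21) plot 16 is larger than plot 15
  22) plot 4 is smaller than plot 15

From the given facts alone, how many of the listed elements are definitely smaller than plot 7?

The elements the relations force below plot 7 are plot 13, plot 4, plot 18, plot 8, plot 15, plot 2, plot 3 — no chain reaches any other.
That is 7.

7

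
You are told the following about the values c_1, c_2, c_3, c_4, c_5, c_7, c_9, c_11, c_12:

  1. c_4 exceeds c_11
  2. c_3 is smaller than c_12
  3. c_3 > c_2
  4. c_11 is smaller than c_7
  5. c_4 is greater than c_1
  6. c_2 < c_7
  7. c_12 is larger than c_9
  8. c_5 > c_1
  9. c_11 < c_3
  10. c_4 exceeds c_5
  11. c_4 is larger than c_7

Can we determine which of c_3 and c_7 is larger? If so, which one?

undetermined

Following every chain through c_7: above c_7 we get c_4; below c_7 we get c_2, c_11.
c_3 is not reached, and no chain runs the other way from c_3 to c_7.
So the given relations leave the order of c_7 and c_3 undetermined.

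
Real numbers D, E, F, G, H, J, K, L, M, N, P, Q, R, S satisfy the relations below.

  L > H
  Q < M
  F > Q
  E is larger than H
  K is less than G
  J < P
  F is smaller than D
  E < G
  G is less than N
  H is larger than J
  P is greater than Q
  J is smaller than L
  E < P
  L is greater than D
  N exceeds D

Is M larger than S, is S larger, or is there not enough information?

undetermined

Following every chain through M: below M we get Q.
S is not reached, and no chain runs the other way from S to M.
So the given relations leave the order of M and S undetermined.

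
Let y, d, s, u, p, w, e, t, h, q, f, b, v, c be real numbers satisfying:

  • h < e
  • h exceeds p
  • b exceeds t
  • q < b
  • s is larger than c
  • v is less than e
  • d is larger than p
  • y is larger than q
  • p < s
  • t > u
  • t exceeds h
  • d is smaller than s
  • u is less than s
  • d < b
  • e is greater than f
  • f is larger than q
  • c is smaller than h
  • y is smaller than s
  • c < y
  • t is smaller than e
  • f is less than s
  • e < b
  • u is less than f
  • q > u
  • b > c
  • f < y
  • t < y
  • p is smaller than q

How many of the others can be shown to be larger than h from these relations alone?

5

From h the given relations immediately reach t, e.
From those, y, b — 4 in total.
From those, s — 5 in total.
No other element is forced above h by the given relations, so the count is 5.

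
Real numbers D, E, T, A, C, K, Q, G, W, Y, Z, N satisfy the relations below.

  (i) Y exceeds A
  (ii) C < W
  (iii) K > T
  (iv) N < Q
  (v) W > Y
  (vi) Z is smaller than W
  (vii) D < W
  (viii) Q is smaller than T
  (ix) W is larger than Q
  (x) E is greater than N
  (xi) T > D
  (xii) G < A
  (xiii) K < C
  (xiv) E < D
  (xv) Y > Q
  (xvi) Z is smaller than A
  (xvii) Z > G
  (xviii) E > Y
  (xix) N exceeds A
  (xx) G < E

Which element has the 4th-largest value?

T

Piecing the relations together gives one ordering: G < Z < A < N < Q < Y < E < D < T < K < C < W.
The 4th largest is T.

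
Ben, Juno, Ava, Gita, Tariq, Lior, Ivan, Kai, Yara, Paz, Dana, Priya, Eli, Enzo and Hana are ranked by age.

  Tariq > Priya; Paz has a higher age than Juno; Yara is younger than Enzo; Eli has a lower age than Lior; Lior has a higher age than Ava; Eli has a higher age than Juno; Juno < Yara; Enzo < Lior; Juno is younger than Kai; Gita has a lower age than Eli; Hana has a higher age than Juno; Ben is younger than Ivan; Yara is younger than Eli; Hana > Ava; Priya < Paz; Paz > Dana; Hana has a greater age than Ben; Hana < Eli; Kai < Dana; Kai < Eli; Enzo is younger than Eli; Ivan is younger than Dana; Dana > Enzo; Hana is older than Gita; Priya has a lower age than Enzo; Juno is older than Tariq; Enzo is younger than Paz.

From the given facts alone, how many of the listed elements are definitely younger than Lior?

11

The elements the relations force below Lior are Priya, Tariq, Juno, Ava, Gita, Kai, Ben, Yara, Enzo, Hana, Eli — no chain reaches any other.
That is 11.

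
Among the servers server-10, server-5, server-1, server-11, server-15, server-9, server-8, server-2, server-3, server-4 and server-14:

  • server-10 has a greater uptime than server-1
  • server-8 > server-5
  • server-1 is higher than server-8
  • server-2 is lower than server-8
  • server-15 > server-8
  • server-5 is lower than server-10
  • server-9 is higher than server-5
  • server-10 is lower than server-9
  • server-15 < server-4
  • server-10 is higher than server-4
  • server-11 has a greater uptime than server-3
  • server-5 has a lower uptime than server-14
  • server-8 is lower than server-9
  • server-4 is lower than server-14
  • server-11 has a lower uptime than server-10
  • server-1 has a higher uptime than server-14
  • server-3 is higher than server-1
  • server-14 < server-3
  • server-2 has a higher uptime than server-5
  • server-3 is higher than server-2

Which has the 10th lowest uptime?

The consecutive relations fix a unique order: server-5 < server-2 < server-8 < server-15 < server-4 < server-14 < server-1 < server-3 < server-11 < server-10 < server-9.
The 10th smallest is server-10.

server-10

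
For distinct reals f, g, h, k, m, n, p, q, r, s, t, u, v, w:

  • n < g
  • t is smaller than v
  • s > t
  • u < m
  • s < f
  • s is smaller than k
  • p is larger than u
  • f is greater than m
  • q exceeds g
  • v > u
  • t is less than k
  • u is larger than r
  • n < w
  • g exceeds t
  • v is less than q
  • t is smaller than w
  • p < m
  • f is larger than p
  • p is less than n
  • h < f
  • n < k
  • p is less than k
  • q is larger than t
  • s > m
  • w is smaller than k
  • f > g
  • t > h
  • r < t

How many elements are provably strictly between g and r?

4

The relations place r below g. An element lies strictly between them when it is forced above r and also forced below g.
Above r: {u, t, p, n, m, v, s, w, k, q, f}. Below g: {h, u, t, p, n}.
Intersection: {u, t, p, n} — 4.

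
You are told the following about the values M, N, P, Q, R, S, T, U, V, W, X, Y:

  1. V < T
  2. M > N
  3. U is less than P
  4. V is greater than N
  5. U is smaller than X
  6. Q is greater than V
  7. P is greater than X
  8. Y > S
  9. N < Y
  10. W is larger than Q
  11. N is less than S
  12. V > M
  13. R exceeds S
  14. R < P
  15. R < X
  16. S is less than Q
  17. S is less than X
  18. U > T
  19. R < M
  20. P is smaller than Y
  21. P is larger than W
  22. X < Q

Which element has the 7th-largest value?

T

Piecing the relations together gives one ordering: N < S < R < M < V < T < U < X < Q < W < P < Y.
The 7th largest is T.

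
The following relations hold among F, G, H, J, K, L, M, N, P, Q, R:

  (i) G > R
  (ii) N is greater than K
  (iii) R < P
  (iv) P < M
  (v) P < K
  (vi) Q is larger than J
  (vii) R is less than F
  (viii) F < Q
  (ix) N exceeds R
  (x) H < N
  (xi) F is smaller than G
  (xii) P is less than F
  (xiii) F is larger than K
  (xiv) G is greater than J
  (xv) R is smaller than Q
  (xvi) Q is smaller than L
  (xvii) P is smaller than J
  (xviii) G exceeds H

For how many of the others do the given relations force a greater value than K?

5

Directly above K: F, N.
One step further: Q, G (4 so far).
One step further: L (5 so far).
No other element is forced above K by the given relations, so the count is 5.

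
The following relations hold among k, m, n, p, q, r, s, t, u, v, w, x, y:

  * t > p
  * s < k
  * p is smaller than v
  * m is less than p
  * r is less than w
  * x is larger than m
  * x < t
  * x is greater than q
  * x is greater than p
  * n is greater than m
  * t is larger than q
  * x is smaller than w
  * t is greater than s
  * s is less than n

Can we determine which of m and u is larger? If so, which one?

Following every chain through m: above m we get p, n, x, v, t, w.
u is not reached, and no chain runs the other way from u to m.
So the given relations leave the order of m and u undetermined.

undetermined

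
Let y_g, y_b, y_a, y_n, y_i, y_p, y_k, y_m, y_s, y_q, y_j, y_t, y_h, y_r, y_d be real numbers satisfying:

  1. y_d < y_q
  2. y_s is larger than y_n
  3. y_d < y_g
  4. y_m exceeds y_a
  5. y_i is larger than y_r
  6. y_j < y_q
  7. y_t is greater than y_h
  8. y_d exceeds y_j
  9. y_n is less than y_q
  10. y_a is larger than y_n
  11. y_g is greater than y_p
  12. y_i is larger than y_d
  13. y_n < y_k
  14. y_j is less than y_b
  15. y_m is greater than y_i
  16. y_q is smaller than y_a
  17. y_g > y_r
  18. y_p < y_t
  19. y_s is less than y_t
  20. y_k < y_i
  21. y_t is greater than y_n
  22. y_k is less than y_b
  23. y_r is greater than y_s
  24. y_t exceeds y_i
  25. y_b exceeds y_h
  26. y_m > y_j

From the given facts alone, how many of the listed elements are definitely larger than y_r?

From y_r the given relations immediately reach y_i, y_g.
From those, y_t, y_m — 4 in total.
No other element is forced above y_r by the given relations, so the count is 4.

4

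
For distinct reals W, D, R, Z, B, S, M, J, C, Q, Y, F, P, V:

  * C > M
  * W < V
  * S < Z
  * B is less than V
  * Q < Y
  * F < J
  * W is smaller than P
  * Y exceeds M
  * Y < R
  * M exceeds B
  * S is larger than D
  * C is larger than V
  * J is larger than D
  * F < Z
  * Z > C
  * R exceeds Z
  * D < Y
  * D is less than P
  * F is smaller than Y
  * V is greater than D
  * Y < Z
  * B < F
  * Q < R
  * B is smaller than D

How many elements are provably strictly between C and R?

1

The relations place C below R. An element lies strictly between them when it is forced above C and also forced below R.
Above C: {Z}. Below R: {B, F, Q, W, D, M, V, Y, S, Z}.
Intersection: {Z} — 1.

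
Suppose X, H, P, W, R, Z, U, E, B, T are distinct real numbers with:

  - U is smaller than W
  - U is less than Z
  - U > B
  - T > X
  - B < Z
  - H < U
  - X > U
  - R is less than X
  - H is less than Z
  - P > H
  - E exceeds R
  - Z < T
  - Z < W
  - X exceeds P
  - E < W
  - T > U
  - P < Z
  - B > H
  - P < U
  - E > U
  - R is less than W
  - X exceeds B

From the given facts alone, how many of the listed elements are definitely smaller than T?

7

Directly below T: U, Z, X.
One step further: H, P, B, R (7 so far).
No other element is forced below T by the given relations, so the count is 7.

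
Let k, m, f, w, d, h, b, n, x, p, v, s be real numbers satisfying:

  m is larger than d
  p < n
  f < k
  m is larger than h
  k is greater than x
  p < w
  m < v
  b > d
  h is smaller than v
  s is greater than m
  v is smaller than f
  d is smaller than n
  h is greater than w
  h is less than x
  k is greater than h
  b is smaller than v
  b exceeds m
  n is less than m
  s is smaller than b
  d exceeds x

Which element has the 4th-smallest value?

x

Chaining the given pairs: p < w < h < x < d < n < m < s < b < v < f < k.
The 4th smallest is x.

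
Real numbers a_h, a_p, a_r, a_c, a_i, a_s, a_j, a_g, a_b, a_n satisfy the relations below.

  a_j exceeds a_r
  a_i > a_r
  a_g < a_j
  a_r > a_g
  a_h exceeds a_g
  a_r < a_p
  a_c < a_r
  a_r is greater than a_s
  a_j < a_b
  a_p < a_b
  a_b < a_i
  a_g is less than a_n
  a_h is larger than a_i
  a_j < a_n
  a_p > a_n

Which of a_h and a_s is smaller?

a_s

Chaining the given relations: a_s < a_r < a_j < a_n < a_p < a_b < a_i < a_h.
So a_s < a_h; a_s is the smaller of the two.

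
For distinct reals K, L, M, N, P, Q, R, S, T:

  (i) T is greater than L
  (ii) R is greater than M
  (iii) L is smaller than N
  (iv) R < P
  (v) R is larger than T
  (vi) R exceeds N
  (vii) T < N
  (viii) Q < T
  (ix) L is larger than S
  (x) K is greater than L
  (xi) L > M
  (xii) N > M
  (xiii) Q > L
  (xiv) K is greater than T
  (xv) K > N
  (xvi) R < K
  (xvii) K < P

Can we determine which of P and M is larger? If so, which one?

M < L < Q < T < N < R < K < P, by transitivity through L, Q, T, N, R, K.
So P is larger.

P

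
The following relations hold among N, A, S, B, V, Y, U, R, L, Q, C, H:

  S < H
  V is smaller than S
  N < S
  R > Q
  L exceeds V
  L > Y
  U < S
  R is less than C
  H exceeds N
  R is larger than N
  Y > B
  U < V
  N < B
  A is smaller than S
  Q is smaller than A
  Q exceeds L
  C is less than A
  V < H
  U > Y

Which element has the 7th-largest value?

L

Chaining the given pairs: N < B < Y < U < V < L < Q < R < C < A < S < H.
The 7th largest is L.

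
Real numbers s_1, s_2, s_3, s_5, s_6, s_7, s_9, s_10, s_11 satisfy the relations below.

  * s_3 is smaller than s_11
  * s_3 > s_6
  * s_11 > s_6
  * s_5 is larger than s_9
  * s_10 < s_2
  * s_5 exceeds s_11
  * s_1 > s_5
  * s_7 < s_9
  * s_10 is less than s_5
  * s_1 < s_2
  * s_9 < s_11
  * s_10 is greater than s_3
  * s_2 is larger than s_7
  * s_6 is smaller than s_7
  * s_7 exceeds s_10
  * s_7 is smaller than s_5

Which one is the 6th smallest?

s_11

Piecing the relations together gives one ordering: s_6 < s_3 < s_10 < s_7 < s_9 < s_11 < s_5 < s_1 < s_2.
The 6th smallest is s_11.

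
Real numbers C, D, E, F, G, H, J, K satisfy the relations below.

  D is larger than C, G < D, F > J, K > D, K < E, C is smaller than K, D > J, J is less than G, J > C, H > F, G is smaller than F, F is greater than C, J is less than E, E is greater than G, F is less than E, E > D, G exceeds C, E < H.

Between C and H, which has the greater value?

C < J < G < D < K < E < H, by transitivity through J, G, D, K, E.
So C < H; H is the larger of the two.

H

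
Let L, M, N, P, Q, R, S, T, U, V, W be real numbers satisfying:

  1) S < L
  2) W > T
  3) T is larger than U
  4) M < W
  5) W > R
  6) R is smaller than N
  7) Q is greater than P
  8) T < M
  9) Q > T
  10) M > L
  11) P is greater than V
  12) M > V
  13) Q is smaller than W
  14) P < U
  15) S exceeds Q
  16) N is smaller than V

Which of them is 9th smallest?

Chaining the given pairs: R < N < V < P < U < T < Q < S < L < M < W.
The 9th smallest is L.

L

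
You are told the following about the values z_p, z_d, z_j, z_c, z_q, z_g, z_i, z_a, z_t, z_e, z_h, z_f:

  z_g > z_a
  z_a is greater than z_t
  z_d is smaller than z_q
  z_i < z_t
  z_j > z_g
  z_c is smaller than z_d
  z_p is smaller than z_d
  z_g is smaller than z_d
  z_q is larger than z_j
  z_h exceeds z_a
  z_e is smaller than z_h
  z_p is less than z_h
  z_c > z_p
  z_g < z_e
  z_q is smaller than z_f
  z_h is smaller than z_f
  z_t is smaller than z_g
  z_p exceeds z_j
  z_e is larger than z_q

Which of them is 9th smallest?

z_q

The consecutive relations fix a unique order: z_i < z_t < z_a < z_g < z_j < z_p < z_c < z_d < z_q < z_e < z_h < z_f.
Counting 9 from the smallest end gives z_q.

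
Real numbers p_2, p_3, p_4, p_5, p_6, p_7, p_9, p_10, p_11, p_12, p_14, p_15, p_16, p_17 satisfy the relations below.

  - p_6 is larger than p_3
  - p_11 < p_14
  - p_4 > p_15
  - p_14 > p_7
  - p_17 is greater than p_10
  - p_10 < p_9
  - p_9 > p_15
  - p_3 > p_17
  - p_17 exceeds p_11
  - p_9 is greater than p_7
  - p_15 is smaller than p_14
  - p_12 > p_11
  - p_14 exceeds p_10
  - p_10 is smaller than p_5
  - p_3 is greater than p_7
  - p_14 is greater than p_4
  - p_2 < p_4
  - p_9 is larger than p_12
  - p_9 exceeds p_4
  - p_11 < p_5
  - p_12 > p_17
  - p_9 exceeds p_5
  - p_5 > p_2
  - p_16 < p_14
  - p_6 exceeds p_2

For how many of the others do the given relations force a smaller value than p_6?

6

Directly below p_6: p_2, p_3.
One step further: p_7, p_17 (4 so far).
One step further: p_10, p_11 (6 so far).
Nothing else is reachable below p_6; 6 in all.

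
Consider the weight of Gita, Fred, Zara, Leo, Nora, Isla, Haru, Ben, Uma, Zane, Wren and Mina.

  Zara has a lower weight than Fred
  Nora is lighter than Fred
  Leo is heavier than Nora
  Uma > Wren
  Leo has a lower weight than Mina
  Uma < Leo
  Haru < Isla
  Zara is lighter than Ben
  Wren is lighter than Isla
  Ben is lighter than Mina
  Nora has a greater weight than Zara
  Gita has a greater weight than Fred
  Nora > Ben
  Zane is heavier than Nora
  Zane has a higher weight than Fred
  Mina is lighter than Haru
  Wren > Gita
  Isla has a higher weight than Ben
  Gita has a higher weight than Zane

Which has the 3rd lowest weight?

The consecutive relations fix a unique order: Zara < Ben < Nora < Fred < Zane < Gita < Wren < Uma < Leo < Mina < Haru < Isla.
Counting 3 from the smallest end gives Nora.

Nora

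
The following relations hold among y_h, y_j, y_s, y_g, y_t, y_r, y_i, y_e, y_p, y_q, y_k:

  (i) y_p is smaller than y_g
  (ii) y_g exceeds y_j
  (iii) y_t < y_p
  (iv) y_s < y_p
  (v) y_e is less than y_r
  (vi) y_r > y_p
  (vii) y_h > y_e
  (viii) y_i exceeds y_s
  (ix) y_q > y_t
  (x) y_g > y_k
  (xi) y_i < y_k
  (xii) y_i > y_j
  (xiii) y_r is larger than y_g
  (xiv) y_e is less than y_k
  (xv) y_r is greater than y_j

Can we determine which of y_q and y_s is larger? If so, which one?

undetermined

Following every chain through y_s: above y_s we get y_i, y_k, y_p, y_g, y_r.
y_q is not reached, and no chain runs the other way from y_q to y_s.
So the given relations leave the order of y_s and y_q undetermined.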